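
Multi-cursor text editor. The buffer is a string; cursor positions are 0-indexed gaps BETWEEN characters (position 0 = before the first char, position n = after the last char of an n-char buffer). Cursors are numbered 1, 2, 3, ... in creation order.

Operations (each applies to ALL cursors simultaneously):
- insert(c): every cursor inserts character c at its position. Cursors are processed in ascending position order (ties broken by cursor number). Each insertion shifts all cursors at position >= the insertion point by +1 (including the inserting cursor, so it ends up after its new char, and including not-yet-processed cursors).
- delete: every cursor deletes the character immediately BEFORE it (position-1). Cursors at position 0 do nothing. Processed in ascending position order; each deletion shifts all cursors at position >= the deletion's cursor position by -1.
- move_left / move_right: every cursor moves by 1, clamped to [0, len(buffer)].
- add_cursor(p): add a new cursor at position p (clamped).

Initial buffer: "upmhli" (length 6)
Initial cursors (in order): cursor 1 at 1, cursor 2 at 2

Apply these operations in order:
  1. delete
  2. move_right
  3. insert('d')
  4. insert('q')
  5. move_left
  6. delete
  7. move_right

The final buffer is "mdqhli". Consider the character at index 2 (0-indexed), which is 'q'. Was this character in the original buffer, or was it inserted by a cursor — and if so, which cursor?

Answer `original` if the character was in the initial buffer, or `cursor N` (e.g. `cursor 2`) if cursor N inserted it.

Answer: cursor 2

Derivation:
After op 1 (delete): buffer="mhli" (len 4), cursors c1@0 c2@0, authorship ....
After op 2 (move_right): buffer="mhli" (len 4), cursors c1@1 c2@1, authorship ....
After op 3 (insert('d')): buffer="mddhli" (len 6), cursors c1@3 c2@3, authorship .12...
After op 4 (insert('q')): buffer="mddqqhli" (len 8), cursors c1@5 c2@5, authorship .1212...
After op 5 (move_left): buffer="mddqqhli" (len 8), cursors c1@4 c2@4, authorship .1212...
After op 6 (delete): buffer="mdqhli" (len 6), cursors c1@2 c2@2, authorship .12...
After op 7 (move_right): buffer="mdqhli" (len 6), cursors c1@3 c2@3, authorship .12...
Authorship (.=original, N=cursor N): . 1 2 . . .
Index 2: author = 2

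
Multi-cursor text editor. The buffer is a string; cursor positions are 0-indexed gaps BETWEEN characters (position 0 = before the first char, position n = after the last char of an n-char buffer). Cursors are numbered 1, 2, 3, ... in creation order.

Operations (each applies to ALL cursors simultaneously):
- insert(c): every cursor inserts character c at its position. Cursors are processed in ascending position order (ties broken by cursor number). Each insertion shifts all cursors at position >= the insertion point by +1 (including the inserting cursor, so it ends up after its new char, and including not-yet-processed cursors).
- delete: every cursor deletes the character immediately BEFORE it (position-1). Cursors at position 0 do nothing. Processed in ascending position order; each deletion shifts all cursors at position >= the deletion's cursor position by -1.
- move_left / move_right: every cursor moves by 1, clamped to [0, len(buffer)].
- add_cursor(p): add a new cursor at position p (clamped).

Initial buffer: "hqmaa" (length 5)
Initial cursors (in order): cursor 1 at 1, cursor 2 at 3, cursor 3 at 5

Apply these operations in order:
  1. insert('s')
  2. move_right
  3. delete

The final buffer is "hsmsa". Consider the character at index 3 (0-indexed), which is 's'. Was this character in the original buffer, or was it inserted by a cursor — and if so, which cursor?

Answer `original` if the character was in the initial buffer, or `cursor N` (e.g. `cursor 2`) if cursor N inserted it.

Answer: cursor 2

Derivation:
After op 1 (insert('s')): buffer="hsqmsaas" (len 8), cursors c1@2 c2@5 c3@8, authorship .1..2..3
After op 2 (move_right): buffer="hsqmsaas" (len 8), cursors c1@3 c2@6 c3@8, authorship .1..2..3
After op 3 (delete): buffer="hsmsa" (len 5), cursors c1@2 c2@4 c3@5, authorship .1.2.
Authorship (.=original, N=cursor N): . 1 . 2 .
Index 3: author = 2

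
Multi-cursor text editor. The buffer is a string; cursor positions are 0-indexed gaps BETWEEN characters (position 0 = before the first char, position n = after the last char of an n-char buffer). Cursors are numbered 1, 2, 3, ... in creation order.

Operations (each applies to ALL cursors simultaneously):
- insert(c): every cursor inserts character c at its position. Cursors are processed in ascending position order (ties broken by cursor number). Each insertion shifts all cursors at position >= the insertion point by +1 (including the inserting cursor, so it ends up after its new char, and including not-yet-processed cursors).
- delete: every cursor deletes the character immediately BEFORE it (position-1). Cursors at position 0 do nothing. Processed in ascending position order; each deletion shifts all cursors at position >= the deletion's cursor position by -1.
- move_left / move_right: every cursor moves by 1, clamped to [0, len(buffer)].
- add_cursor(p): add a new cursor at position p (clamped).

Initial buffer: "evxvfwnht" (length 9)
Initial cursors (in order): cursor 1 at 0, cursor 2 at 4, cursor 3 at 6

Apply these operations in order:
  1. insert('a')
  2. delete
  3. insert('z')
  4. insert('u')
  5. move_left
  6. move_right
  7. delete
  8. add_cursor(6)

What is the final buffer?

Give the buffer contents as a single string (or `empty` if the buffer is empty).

Answer: zevxvzfwznht

Derivation:
After op 1 (insert('a')): buffer="aevxvafwanht" (len 12), cursors c1@1 c2@6 c3@9, authorship 1....2..3...
After op 2 (delete): buffer="evxvfwnht" (len 9), cursors c1@0 c2@4 c3@6, authorship .........
After op 3 (insert('z')): buffer="zevxvzfwznht" (len 12), cursors c1@1 c2@6 c3@9, authorship 1....2..3...
After op 4 (insert('u')): buffer="zuevxvzufwzunht" (len 15), cursors c1@2 c2@8 c3@12, authorship 11....22..33...
After op 5 (move_left): buffer="zuevxvzufwzunht" (len 15), cursors c1@1 c2@7 c3@11, authorship 11....22..33...
After op 6 (move_right): buffer="zuevxvzufwzunht" (len 15), cursors c1@2 c2@8 c3@12, authorship 11....22..33...
After op 7 (delete): buffer="zevxvzfwznht" (len 12), cursors c1@1 c2@6 c3@9, authorship 1....2..3...
After op 8 (add_cursor(6)): buffer="zevxvzfwznht" (len 12), cursors c1@1 c2@6 c4@6 c3@9, authorship 1....2..3...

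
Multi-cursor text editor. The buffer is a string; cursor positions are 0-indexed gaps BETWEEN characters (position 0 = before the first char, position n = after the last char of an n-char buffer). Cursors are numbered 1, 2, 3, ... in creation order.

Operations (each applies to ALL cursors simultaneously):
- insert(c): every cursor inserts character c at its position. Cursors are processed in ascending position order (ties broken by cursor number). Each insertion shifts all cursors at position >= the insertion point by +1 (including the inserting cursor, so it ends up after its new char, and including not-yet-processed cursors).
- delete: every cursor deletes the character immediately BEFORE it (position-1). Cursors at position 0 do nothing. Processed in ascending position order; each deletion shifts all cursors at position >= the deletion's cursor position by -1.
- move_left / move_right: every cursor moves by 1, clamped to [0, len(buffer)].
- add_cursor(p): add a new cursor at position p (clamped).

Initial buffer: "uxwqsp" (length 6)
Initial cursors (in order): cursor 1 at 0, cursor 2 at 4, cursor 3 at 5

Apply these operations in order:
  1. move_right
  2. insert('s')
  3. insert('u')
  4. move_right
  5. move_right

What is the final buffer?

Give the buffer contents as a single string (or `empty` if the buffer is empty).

Answer: usuxwqssupsu

Derivation:
After op 1 (move_right): buffer="uxwqsp" (len 6), cursors c1@1 c2@5 c3@6, authorship ......
After op 2 (insert('s')): buffer="usxwqssps" (len 9), cursors c1@2 c2@7 c3@9, authorship .1....2.3
After op 3 (insert('u')): buffer="usuxwqssupsu" (len 12), cursors c1@3 c2@9 c3@12, authorship .11....22.33
After op 4 (move_right): buffer="usuxwqssupsu" (len 12), cursors c1@4 c2@10 c3@12, authorship .11....22.33
After op 5 (move_right): buffer="usuxwqssupsu" (len 12), cursors c1@5 c2@11 c3@12, authorship .11....22.33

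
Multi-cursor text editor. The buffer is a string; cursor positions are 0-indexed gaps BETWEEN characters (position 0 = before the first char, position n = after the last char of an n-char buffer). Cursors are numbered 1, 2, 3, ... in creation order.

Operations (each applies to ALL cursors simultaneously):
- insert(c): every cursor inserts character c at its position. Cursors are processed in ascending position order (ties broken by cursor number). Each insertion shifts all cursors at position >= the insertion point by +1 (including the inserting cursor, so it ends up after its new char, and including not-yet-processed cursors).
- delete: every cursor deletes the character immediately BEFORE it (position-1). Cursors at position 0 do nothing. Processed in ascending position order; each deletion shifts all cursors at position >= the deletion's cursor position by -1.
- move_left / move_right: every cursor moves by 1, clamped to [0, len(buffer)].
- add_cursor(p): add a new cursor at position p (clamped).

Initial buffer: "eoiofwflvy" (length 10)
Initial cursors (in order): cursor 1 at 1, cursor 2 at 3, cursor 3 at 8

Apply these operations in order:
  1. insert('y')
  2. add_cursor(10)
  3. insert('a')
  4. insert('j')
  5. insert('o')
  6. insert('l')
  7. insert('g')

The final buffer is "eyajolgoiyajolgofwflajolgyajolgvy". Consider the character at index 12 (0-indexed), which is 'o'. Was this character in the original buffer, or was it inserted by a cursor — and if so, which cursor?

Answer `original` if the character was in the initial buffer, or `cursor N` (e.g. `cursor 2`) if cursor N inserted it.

After op 1 (insert('y')): buffer="eyoiyofwflyvy" (len 13), cursors c1@2 c2@5 c3@11, authorship .1..2.....3..
After op 2 (add_cursor(10)): buffer="eyoiyofwflyvy" (len 13), cursors c1@2 c2@5 c4@10 c3@11, authorship .1..2.....3..
After op 3 (insert('a')): buffer="eyaoiyaofwflayavy" (len 17), cursors c1@3 c2@7 c4@13 c3@15, authorship .11..22.....433..
After op 4 (insert('j')): buffer="eyajoiyajofwflajyajvy" (len 21), cursors c1@4 c2@9 c4@16 c3@19, authorship .111..222.....44333..
After op 5 (insert('o')): buffer="eyajooiyajoofwflajoyajovy" (len 25), cursors c1@5 c2@11 c4@19 c3@23, authorship .1111..2222.....4443333..
After op 6 (insert('l')): buffer="eyajoloiyajolofwflajolyajolvy" (len 29), cursors c1@6 c2@13 c4@22 c3@27, authorship .11111..22222.....444433333..
After op 7 (insert('g')): buffer="eyajolgoiyajolgofwflajolgyajolgvy" (len 33), cursors c1@7 c2@15 c4@25 c3@31, authorship .111111..222222.....44444333333..
Authorship (.=original, N=cursor N): . 1 1 1 1 1 1 . . 2 2 2 2 2 2 . . . . . 4 4 4 4 4 3 3 3 3 3 3 . .
Index 12: author = 2

Answer: cursor 2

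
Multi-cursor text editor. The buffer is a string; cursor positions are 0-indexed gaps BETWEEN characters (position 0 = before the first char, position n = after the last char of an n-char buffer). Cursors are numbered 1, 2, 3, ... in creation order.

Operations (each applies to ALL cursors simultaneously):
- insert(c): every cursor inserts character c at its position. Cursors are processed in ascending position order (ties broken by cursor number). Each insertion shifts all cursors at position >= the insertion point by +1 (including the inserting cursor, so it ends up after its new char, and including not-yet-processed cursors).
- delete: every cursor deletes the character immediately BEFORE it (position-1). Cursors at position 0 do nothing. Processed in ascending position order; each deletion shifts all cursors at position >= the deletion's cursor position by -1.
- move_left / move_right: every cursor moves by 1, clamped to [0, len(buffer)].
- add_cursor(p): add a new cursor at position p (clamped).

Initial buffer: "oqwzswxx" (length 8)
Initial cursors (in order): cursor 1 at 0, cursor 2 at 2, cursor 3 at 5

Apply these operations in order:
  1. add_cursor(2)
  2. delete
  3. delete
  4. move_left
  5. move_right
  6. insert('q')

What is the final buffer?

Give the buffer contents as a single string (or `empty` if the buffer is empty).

Answer: wqqqqwxx

Derivation:
After op 1 (add_cursor(2)): buffer="oqwzswxx" (len 8), cursors c1@0 c2@2 c4@2 c3@5, authorship ........
After op 2 (delete): buffer="wzwxx" (len 5), cursors c1@0 c2@0 c4@0 c3@2, authorship .....
After op 3 (delete): buffer="wwxx" (len 4), cursors c1@0 c2@0 c4@0 c3@1, authorship ....
After op 4 (move_left): buffer="wwxx" (len 4), cursors c1@0 c2@0 c3@0 c4@0, authorship ....
After op 5 (move_right): buffer="wwxx" (len 4), cursors c1@1 c2@1 c3@1 c4@1, authorship ....
After op 6 (insert('q')): buffer="wqqqqwxx" (len 8), cursors c1@5 c2@5 c3@5 c4@5, authorship .1234...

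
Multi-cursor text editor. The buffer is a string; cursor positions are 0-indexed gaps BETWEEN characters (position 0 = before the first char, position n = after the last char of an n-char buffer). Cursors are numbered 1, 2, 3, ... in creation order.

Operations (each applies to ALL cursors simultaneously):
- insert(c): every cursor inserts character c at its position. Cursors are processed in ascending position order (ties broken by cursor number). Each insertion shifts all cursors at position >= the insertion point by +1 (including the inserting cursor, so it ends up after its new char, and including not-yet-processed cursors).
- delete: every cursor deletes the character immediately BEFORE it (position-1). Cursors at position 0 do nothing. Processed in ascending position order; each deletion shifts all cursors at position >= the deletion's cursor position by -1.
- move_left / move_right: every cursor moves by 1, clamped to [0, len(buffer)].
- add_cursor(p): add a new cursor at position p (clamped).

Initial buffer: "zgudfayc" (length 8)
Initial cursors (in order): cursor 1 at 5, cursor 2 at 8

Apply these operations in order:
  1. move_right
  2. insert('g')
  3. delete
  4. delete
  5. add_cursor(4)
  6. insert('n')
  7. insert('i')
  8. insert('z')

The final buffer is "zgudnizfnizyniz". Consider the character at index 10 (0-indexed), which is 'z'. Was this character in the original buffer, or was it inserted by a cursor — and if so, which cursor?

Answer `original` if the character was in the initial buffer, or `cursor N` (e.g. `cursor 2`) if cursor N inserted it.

After op 1 (move_right): buffer="zgudfayc" (len 8), cursors c1@6 c2@8, authorship ........
After op 2 (insert('g')): buffer="zgudfagycg" (len 10), cursors c1@7 c2@10, authorship ......1..2
After op 3 (delete): buffer="zgudfayc" (len 8), cursors c1@6 c2@8, authorship ........
After op 4 (delete): buffer="zgudfy" (len 6), cursors c1@5 c2@6, authorship ......
After op 5 (add_cursor(4)): buffer="zgudfy" (len 6), cursors c3@4 c1@5 c2@6, authorship ......
After op 6 (insert('n')): buffer="zgudnfnyn" (len 9), cursors c3@5 c1@7 c2@9, authorship ....3.1.2
After op 7 (insert('i')): buffer="zgudnifniyni" (len 12), cursors c3@6 c1@9 c2@12, authorship ....33.11.22
After op 8 (insert('z')): buffer="zgudnizfnizyniz" (len 15), cursors c3@7 c1@11 c2@15, authorship ....333.111.222
Authorship (.=original, N=cursor N): . . . . 3 3 3 . 1 1 1 . 2 2 2
Index 10: author = 1

Answer: cursor 1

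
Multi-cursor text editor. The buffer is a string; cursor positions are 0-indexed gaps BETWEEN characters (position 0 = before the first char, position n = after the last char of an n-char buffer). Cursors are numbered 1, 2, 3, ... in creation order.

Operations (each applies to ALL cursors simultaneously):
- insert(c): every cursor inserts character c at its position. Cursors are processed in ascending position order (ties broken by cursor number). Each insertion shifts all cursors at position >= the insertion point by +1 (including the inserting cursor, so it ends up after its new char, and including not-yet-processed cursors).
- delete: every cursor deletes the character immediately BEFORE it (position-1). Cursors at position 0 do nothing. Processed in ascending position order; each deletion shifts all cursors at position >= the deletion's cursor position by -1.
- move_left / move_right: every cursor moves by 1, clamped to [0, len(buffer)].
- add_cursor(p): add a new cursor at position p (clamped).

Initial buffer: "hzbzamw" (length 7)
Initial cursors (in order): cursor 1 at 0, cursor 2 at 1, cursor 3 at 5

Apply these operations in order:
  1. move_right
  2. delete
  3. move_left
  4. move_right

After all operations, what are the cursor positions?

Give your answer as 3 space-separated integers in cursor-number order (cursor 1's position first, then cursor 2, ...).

Answer: 1 1 3

Derivation:
After op 1 (move_right): buffer="hzbzamw" (len 7), cursors c1@1 c2@2 c3@6, authorship .......
After op 2 (delete): buffer="bzaw" (len 4), cursors c1@0 c2@0 c3@3, authorship ....
After op 3 (move_left): buffer="bzaw" (len 4), cursors c1@0 c2@0 c3@2, authorship ....
After op 4 (move_right): buffer="bzaw" (len 4), cursors c1@1 c2@1 c3@3, authorship ....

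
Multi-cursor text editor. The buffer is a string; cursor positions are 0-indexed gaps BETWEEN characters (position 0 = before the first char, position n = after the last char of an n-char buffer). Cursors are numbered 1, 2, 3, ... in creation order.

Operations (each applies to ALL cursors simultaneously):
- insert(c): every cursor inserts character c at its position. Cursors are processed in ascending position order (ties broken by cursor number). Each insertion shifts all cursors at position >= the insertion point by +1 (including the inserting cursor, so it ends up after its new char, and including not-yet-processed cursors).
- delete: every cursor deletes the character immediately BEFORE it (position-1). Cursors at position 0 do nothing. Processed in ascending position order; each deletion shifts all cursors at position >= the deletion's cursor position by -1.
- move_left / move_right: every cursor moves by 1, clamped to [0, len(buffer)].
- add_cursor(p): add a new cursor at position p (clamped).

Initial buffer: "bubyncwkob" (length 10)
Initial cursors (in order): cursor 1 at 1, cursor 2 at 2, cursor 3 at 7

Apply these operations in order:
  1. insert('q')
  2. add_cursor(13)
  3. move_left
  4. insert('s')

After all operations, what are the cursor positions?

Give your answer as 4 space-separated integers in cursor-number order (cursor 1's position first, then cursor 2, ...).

Answer: 2 5 12 16

Derivation:
After op 1 (insert('q')): buffer="bquqbyncwqkob" (len 13), cursors c1@2 c2@4 c3@10, authorship .1.2.....3...
After op 2 (add_cursor(13)): buffer="bquqbyncwqkob" (len 13), cursors c1@2 c2@4 c3@10 c4@13, authorship .1.2.....3...
After op 3 (move_left): buffer="bquqbyncwqkob" (len 13), cursors c1@1 c2@3 c3@9 c4@12, authorship .1.2.....3...
After op 4 (insert('s')): buffer="bsqusqbyncwsqkosb" (len 17), cursors c1@2 c2@5 c3@12 c4@16, authorship .11.22.....33..4.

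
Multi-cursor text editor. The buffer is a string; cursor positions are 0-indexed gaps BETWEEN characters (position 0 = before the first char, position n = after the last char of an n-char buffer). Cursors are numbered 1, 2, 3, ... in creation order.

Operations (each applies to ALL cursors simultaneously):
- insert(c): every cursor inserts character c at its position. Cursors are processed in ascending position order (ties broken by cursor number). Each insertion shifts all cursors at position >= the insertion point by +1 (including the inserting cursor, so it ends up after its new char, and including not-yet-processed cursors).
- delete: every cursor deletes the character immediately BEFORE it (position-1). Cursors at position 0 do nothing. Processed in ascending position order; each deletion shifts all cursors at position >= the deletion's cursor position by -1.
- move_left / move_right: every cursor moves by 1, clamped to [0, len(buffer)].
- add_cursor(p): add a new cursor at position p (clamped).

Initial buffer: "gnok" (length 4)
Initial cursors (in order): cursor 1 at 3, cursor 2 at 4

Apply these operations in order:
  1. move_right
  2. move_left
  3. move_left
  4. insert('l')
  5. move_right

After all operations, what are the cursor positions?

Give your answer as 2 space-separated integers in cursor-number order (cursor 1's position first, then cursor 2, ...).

Answer: 5 5

Derivation:
After op 1 (move_right): buffer="gnok" (len 4), cursors c1@4 c2@4, authorship ....
After op 2 (move_left): buffer="gnok" (len 4), cursors c1@3 c2@3, authorship ....
After op 3 (move_left): buffer="gnok" (len 4), cursors c1@2 c2@2, authorship ....
After op 4 (insert('l')): buffer="gnllok" (len 6), cursors c1@4 c2@4, authorship ..12..
After op 5 (move_right): buffer="gnllok" (len 6), cursors c1@5 c2@5, authorship ..12..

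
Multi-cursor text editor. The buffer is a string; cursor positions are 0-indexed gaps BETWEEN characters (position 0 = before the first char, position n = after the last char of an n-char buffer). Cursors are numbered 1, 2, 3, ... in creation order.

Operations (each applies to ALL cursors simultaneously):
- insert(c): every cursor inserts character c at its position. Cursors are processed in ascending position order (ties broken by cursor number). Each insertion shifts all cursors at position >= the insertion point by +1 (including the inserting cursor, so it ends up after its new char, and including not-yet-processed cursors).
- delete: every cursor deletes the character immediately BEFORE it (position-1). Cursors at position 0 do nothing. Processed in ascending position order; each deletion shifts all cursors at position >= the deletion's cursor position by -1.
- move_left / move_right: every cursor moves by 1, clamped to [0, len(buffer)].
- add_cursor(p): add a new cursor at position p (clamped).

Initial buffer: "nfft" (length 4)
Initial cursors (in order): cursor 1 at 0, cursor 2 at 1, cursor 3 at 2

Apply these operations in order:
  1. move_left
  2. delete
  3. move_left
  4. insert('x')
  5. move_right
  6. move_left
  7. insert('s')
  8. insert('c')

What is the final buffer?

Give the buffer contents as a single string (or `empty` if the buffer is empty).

Answer: xxxssscccfft

Derivation:
After op 1 (move_left): buffer="nfft" (len 4), cursors c1@0 c2@0 c3@1, authorship ....
After op 2 (delete): buffer="fft" (len 3), cursors c1@0 c2@0 c3@0, authorship ...
After op 3 (move_left): buffer="fft" (len 3), cursors c1@0 c2@0 c3@0, authorship ...
After op 4 (insert('x')): buffer="xxxfft" (len 6), cursors c1@3 c2@3 c3@3, authorship 123...
After op 5 (move_right): buffer="xxxfft" (len 6), cursors c1@4 c2@4 c3@4, authorship 123...
After op 6 (move_left): buffer="xxxfft" (len 6), cursors c1@3 c2@3 c3@3, authorship 123...
After op 7 (insert('s')): buffer="xxxsssfft" (len 9), cursors c1@6 c2@6 c3@6, authorship 123123...
After op 8 (insert('c')): buffer="xxxssscccfft" (len 12), cursors c1@9 c2@9 c3@9, authorship 123123123...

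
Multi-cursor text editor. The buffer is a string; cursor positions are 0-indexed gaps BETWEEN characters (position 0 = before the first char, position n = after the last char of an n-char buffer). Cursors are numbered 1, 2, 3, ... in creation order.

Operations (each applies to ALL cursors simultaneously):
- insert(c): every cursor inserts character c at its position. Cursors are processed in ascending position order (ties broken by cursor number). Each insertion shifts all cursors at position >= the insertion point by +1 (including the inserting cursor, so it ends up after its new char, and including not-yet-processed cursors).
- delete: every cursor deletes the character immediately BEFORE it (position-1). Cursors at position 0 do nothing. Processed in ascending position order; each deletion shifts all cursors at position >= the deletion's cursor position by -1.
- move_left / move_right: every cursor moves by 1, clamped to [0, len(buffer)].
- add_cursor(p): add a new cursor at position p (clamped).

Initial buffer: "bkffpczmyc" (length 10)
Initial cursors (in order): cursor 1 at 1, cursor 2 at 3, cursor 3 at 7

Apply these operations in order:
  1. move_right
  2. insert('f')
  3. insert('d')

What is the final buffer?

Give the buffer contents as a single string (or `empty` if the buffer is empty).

After op 1 (move_right): buffer="bkffpczmyc" (len 10), cursors c1@2 c2@4 c3@8, authorship ..........
After op 2 (insert('f')): buffer="bkffffpczmfyc" (len 13), cursors c1@3 c2@6 c3@11, authorship ..1..2....3..
After op 3 (insert('d')): buffer="bkfdfffdpczmfdyc" (len 16), cursors c1@4 c2@8 c3@14, authorship ..11..22....33..

Answer: bkfdfffdpczmfdyc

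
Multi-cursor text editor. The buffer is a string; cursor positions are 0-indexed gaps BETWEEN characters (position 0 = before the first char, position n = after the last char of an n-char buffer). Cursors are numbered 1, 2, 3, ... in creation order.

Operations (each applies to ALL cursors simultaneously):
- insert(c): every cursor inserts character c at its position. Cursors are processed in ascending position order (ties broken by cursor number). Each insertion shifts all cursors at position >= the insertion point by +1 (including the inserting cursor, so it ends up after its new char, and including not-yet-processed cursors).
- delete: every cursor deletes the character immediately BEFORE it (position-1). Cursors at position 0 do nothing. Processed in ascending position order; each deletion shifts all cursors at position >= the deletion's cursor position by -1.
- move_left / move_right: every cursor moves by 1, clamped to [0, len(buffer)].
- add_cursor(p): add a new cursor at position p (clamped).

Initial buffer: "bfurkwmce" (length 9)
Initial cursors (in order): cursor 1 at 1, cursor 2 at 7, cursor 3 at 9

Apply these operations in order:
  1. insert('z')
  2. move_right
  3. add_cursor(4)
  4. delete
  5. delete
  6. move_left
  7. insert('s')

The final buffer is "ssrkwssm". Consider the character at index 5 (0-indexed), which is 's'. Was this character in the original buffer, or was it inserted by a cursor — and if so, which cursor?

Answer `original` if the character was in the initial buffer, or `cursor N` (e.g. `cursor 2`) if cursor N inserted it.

After op 1 (insert('z')): buffer="bzfurkwmzcez" (len 12), cursors c1@2 c2@9 c3@12, authorship .1......2..3
After op 2 (move_right): buffer="bzfurkwmzcez" (len 12), cursors c1@3 c2@10 c3@12, authorship .1......2..3
After op 3 (add_cursor(4)): buffer="bzfurkwmzcez" (len 12), cursors c1@3 c4@4 c2@10 c3@12, authorship .1......2..3
After op 4 (delete): buffer="bzrkwmze" (len 8), cursors c1@2 c4@2 c2@7 c3@8, authorship .1....2.
After op 5 (delete): buffer="rkwm" (len 4), cursors c1@0 c4@0 c2@4 c3@4, authorship ....
After op 6 (move_left): buffer="rkwm" (len 4), cursors c1@0 c4@0 c2@3 c3@3, authorship ....
After op 7 (insert('s')): buffer="ssrkwssm" (len 8), cursors c1@2 c4@2 c2@7 c3@7, authorship 14...23.
Authorship (.=original, N=cursor N): 1 4 . . . 2 3 .
Index 5: author = 2

Answer: cursor 2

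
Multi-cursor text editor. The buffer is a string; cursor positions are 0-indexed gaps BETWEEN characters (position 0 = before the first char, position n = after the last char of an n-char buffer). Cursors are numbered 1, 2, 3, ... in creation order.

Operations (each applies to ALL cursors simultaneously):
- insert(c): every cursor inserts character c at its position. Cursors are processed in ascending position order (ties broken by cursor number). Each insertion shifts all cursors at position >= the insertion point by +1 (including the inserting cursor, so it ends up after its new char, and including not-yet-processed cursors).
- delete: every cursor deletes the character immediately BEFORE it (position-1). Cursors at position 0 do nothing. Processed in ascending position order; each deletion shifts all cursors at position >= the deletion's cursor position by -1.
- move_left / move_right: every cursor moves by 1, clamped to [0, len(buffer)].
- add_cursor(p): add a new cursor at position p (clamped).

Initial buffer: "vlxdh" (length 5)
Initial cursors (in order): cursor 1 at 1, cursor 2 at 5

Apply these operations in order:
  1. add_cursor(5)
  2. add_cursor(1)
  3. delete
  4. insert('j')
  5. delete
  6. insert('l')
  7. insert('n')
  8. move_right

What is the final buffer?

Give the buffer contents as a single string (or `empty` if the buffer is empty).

Answer: llnnlxllnn

Derivation:
After op 1 (add_cursor(5)): buffer="vlxdh" (len 5), cursors c1@1 c2@5 c3@5, authorship .....
After op 2 (add_cursor(1)): buffer="vlxdh" (len 5), cursors c1@1 c4@1 c2@5 c3@5, authorship .....
After op 3 (delete): buffer="lx" (len 2), cursors c1@0 c4@0 c2@2 c3@2, authorship ..
After op 4 (insert('j')): buffer="jjlxjj" (len 6), cursors c1@2 c4@2 c2@6 c3@6, authorship 14..23
After op 5 (delete): buffer="lx" (len 2), cursors c1@0 c4@0 c2@2 c3@2, authorship ..
After op 6 (insert('l')): buffer="lllxll" (len 6), cursors c1@2 c4@2 c2@6 c3@6, authorship 14..23
After op 7 (insert('n')): buffer="llnnlxllnn" (len 10), cursors c1@4 c4@4 c2@10 c3@10, authorship 1414..2323
After op 8 (move_right): buffer="llnnlxllnn" (len 10), cursors c1@5 c4@5 c2@10 c3@10, authorship 1414..2323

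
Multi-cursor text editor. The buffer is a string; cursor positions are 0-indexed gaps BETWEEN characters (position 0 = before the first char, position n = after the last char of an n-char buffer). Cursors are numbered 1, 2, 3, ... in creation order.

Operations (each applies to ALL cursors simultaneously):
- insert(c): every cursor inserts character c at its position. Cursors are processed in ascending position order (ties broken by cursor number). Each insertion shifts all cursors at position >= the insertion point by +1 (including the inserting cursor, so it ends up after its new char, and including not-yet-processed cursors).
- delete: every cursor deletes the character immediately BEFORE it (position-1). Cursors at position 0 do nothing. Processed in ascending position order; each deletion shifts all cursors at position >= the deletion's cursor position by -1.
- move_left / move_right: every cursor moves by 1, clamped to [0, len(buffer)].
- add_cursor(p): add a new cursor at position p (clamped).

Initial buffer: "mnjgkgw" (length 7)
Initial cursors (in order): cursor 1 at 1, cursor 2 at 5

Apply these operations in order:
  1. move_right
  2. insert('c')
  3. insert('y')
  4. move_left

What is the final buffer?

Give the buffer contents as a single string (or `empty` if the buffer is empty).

After op 1 (move_right): buffer="mnjgkgw" (len 7), cursors c1@2 c2@6, authorship .......
After op 2 (insert('c')): buffer="mncjgkgcw" (len 9), cursors c1@3 c2@8, authorship ..1....2.
After op 3 (insert('y')): buffer="mncyjgkgcyw" (len 11), cursors c1@4 c2@10, authorship ..11....22.
After op 4 (move_left): buffer="mncyjgkgcyw" (len 11), cursors c1@3 c2@9, authorship ..11....22.

Answer: mncyjgkgcyw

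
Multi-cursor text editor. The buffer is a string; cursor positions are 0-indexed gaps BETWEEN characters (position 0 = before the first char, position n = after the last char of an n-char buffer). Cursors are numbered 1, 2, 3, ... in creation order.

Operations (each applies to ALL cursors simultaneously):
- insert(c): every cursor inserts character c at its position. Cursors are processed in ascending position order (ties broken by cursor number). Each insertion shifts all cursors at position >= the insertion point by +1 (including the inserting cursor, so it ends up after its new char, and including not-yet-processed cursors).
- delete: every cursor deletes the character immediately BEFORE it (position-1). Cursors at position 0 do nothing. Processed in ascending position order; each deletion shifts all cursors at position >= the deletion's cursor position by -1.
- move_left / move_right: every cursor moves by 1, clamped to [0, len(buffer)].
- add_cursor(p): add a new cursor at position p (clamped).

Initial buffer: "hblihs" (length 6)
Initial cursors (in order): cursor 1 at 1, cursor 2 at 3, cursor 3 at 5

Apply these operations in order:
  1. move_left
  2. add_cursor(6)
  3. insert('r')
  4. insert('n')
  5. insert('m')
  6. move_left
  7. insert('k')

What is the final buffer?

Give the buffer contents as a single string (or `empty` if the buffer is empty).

Answer: rnkmhbrnkmlirnkmhsrnkm

Derivation:
After op 1 (move_left): buffer="hblihs" (len 6), cursors c1@0 c2@2 c3@4, authorship ......
After op 2 (add_cursor(6)): buffer="hblihs" (len 6), cursors c1@0 c2@2 c3@4 c4@6, authorship ......
After op 3 (insert('r')): buffer="rhbrlirhsr" (len 10), cursors c1@1 c2@4 c3@7 c4@10, authorship 1..2..3..4
After op 4 (insert('n')): buffer="rnhbrnlirnhsrn" (len 14), cursors c1@2 c2@6 c3@10 c4@14, authorship 11..22..33..44
After op 5 (insert('m')): buffer="rnmhbrnmlirnmhsrnm" (len 18), cursors c1@3 c2@8 c3@13 c4@18, authorship 111..222..333..444
After op 6 (move_left): buffer="rnmhbrnmlirnmhsrnm" (len 18), cursors c1@2 c2@7 c3@12 c4@17, authorship 111..222..333..444
After op 7 (insert('k')): buffer="rnkmhbrnkmlirnkmhsrnkm" (len 22), cursors c1@3 c2@9 c3@15 c4@21, authorship 1111..2222..3333..4444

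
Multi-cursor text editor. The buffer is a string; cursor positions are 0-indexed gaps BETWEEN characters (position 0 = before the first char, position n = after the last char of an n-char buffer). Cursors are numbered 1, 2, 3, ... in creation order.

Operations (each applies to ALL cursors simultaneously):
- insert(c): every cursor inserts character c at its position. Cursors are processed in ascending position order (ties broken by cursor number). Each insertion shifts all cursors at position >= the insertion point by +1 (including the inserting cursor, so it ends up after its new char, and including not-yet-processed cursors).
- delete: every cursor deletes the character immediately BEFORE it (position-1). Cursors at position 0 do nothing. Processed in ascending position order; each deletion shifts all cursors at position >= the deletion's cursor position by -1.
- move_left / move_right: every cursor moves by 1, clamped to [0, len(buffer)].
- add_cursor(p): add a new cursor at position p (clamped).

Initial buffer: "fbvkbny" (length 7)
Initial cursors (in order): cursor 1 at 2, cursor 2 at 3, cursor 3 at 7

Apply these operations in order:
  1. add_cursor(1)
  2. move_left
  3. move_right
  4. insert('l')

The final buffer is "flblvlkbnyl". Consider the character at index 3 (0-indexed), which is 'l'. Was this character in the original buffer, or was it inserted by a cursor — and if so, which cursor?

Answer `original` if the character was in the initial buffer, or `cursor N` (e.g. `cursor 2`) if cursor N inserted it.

Answer: cursor 1

Derivation:
After op 1 (add_cursor(1)): buffer="fbvkbny" (len 7), cursors c4@1 c1@2 c2@3 c3@7, authorship .......
After op 2 (move_left): buffer="fbvkbny" (len 7), cursors c4@0 c1@1 c2@2 c3@6, authorship .......
After op 3 (move_right): buffer="fbvkbny" (len 7), cursors c4@1 c1@2 c2@3 c3@7, authorship .......
After op 4 (insert('l')): buffer="flblvlkbnyl" (len 11), cursors c4@2 c1@4 c2@6 c3@11, authorship .4.1.2....3
Authorship (.=original, N=cursor N): . 4 . 1 . 2 . . . . 3
Index 3: author = 1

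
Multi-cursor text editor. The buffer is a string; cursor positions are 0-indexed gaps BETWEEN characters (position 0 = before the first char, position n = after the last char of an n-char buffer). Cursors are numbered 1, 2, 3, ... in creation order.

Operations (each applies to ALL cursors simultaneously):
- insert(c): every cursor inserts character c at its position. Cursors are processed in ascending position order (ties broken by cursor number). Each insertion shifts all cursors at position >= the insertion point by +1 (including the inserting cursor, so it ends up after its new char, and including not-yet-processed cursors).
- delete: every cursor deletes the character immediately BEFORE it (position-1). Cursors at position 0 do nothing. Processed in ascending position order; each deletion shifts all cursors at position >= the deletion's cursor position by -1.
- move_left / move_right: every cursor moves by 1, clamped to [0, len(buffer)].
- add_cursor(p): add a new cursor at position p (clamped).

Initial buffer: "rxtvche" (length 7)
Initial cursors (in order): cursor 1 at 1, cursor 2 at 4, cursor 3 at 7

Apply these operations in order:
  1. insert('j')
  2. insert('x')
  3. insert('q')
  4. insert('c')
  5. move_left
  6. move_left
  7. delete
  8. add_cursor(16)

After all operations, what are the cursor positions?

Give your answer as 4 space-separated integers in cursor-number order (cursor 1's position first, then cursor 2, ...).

Answer: 2 8 14 16

Derivation:
After op 1 (insert('j')): buffer="rjxtvjchej" (len 10), cursors c1@2 c2@6 c3@10, authorship .1...2...3
After op 2 (insert('x')): buffer="rjxxtvjxchejx" (len 13), cursors c1@3 c2@8 c3@13, authorship .11...22...33
After op 3 (insert('q')): buffer="rjxqxtvjxqchejxq" (len 16), cursors c1@4 c2@10 c3@16, authorship .111...222...333
After op 4 (insert('c')): buffer="rjxqcxtvjxqcchejxqc" (len 19), cursors c1@5 c2@12 c3@19, authorship .1111...2222...3333
After op 5 (move_left): buffer="rjxqcxtvjxqcchejxqc" (len 19), cursors c1@4 c2@11 c3@18, authorship .1111...2222...3333
After op 6 (move_left): buffer="rjxqcxtvjxqcchejxqc" (len 19), cursors c1@3 c2@10 c3@17, authorship .1111...2222...3333
After op 7 (delete): buffer="rjqcxtvjqcchejqc" (len 16), cursors c1@2 c2@8 c3@14, authorship .111...222...333
After op 8 (add_cursor(16)): buffer="rjqcxtvjqcchejqc" (len 16), cursors c1@2 c2@8 c3@14 c4@16, authorship .111...222...333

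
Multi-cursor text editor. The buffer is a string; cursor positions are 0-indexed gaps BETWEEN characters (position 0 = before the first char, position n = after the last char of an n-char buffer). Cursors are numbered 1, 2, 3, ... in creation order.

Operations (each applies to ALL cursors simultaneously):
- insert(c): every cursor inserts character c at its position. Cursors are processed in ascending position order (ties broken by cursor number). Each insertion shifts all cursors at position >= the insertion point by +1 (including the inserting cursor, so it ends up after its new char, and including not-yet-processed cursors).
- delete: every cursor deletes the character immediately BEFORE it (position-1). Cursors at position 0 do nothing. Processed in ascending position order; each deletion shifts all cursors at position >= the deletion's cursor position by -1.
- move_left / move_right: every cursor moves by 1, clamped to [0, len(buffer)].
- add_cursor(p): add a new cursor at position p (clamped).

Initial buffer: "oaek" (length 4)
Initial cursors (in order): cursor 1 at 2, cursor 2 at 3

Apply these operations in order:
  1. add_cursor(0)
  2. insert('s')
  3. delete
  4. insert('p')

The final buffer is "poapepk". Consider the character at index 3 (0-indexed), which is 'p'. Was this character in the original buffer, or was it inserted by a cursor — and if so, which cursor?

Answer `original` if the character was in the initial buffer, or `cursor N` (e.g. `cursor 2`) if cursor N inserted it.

After op 1 (add_cursor(0)): buffer="oaek" (len 4), cursors c3@0 c1@2 c2@3, authorship ....
After op 2 (insert('s')): buffer="soasesk" (len 7), cursors c3@1 c1@4 c2@6, authorship 3..1.2.
After op 3 (delete): buffer="oaek" (len 4), cursors c3@0 c1@2 c2@3, authorship ....
After op 4 (insert('p')): buffer="poapepk" (len 7), cursors c3@1 c1@4 c2@6, authorship 3..1.2.
Authorship (.=original, N=cursor N): 3 . . 1 . 2 .
Index 3: author = 1

Answer: cursor 1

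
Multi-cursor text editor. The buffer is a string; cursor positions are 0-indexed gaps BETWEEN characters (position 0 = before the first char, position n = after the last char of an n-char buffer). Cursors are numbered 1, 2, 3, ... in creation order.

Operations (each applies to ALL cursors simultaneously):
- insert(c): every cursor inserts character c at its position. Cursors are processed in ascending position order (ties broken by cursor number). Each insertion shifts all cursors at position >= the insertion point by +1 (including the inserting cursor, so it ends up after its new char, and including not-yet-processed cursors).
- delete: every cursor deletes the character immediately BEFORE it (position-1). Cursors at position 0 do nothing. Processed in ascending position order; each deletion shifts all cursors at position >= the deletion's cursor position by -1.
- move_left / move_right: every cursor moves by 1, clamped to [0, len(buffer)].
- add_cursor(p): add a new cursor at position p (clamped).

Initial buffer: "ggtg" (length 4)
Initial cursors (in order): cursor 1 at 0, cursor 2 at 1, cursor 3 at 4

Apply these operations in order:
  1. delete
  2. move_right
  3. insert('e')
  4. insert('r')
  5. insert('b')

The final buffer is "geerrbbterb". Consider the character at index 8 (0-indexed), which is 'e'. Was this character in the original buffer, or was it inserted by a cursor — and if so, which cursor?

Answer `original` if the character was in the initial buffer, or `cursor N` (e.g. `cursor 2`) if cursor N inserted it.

After op 1 (delete): buffer="gt" (len 2), cursors c1@0 c2@0 c3@2, authorship ..
After op 2 (move_right): buffer="gt" (len 2), cursors c1@1 c2@1 c3@2, authorship ..
After op 3 (insert('e')): buffer="geete" (len 5), cursors c1@3 c2@3 c3@5, authorship .12.3
After op 4 (insert('r')): buffer="geerrter" (len 8), cursors c1@5 c2@5 c3@8, authorship .1212.33
After op 5 (insert('b')): buffer="geerrbbterb" (len 11), cursors c1@7 c2@7 c3@11, authorship .121212.333
Authorship (.=original, N=cursor N): . 1 2 1 2 1 2 . 3 3 3
Index 8: author = 3

Answer: cursor 3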